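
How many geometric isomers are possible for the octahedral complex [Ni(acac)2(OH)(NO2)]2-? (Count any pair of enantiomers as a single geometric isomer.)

2

An octahedron has six vertices in three trans pairs; every non-trans pair is cis.
Each acac is bidentate and must span two cis positions.
Systematic placement gives 2 geometric isomers: OH and NO2 mutually trans; OH and NO2 mutually cis (chiral).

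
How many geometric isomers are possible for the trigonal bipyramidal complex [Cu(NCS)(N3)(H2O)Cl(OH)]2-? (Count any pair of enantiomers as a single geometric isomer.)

10

Systematic enumeration (placing each ligand type in turn and discarding arrangements equivalent by rotation or reflection) gives 10 geometric isomers.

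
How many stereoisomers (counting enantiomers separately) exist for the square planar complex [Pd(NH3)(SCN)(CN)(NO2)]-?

In a square planar complex each vertex has one trans partner and two cis neighbours.
There are 3 geometric isomers: (CN/NO2 trans, NH3/SCN trans); (CN/SCN trans, NH3/NO2 trans); (CN/NH3 trans, NO2/SCN trans).
Each arrangement has an internal mirror plane or centre of symmetry, so none is chiral.

3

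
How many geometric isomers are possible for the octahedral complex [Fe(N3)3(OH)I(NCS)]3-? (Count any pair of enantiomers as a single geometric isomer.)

The six octahedral sites form three mutually perpendicular trans pairs.
Working through the distinct placements yields 4 geometric isomers: N3 mer (3 arrangements); N3 fac (chiral).

4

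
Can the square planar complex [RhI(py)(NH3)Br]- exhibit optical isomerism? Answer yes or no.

There are 3 geometric isomers: (Br/NH3 trans, I/py trans); (Br/py trans, I/NH3 trans); (Br/I trans, NH3/py trans).
Each arrangement has an internal mirror plane or centre of symmetry, so none is chiral.

no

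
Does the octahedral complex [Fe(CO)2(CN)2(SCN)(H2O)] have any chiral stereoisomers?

yes

In an octahedral complex each vertex has one trans partner and four cis neighbours.
Systematic placement gives 6 geometric isomers: CO trans, CN trans; CO cis, CN trans; CO cis, CN cis (3 arrangements, 2 chiral); CO trans, CN cis.
Of these, 2 lack any improper symmetry element and so occur as enantiomeric pairs, giving 6 + 2 = 8 stereoisomers in total.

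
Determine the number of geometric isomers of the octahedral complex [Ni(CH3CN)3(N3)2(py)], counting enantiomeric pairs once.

The six octahedral sites form three mutually perpendicular trans pairs.
Working through the distinct placements yields 3 geometric isomers: CH3CN mer, N3 cis; CH3CN mer, N3 trans; CH3CN fac, N3 cis.

3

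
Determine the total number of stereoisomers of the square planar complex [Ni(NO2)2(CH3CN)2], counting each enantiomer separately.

In a square planar complex each vertex has one trans partner and two cis neighbours.
Systematic placement gives 2 geometric isomers: NO2 cis; NO2 trans.
Each arrangement has an internal mirror plane or centre of symmetry, so none is chiral.

2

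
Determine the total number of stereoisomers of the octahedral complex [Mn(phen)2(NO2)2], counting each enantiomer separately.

3

In an octahedral complex each vertex has one trans partner and four cis neighbours.
Each phen is bidentate and must span two cis positions.
The distinct arrangements are (2 in all): NO2 trans; NO2 cis (chiral).
One of these lacks any improper symmetry element and so occurs as an enantiomeric pair, giving 2 + 1 = 3 stereoisomers in total.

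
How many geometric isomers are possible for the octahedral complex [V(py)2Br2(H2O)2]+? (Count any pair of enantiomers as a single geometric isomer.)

An octahedron has six vertices in three trans pairs; every non-trans pair is cis.
Working through the distinct placements yields 5 geometric isomers: py trans, Br trans, H2O trans; py cis, Br trans, H2O cis; py trans, Br cis, H2O cis; py cis, Br cis, H2O cis (chiral); py cis, Br cis, H2O trans.

5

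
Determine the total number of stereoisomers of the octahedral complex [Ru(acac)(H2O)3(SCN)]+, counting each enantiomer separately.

Each acac is bidentate and must span two cis positions.
The distinct arrangements are (2 in all): H2O mer; H2O fac.
Each arrangement has an internal mirror plane or centre of symmetry, so none is chiral.

2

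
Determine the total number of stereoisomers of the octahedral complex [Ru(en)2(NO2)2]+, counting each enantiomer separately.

In an octahedral complex each vertex has one trans partner and four cis neighbours.
Each en is bidentate and must span two cis positions.
Working through the distinct placements yields 2 geometric isomers: NO2 trans; NO2 cis (chiral).
One of these lacks any improper symmetry element and so occurs as an enantiomeric pair, giving 2 + 1 = 3 stereoisomers in total.

3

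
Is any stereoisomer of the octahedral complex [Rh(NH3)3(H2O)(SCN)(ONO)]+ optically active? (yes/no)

There are 4 geometric isomers: NH3 mer (3 arrangements); NH3 fac (chiral).
One of these lacks any improper symmetry element and so occurs as an enantiomeric pair, giving 4 + 1 = 5 stereoisomers in total.

yes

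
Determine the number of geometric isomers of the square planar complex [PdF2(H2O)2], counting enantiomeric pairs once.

In a square planar complex each vertex has one trans partner and two cis neighbours.
There are 2 geometric isomers: F cis; F trans.

2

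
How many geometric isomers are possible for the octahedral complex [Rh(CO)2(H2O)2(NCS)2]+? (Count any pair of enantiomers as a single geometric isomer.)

5

The six octahedral sites form three mutually perpendicular trans pairs.
There are 5 geometric isomers: CO trans, H2O trans, NCS trans; CO trans, H2O cis, NCS cis; CO cis, H2O cis, NCS trans; CO cis, H2O cis, NCS cis (chiral); CO cis, H2O trans, NCS cis.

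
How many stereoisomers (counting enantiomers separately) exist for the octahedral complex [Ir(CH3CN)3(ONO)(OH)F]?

The six octahedral sites form three mutually perpendicular trans pairs.
Systematic placement gives 4 geometric isomers: CH3CN mer (3 arrangements); CH3CN fac (chiral).
One of these lacks any improper symmetry element and so occurs as an enantiomeric pair, giving 4 + 1 = 5 stereoisomers in total.

5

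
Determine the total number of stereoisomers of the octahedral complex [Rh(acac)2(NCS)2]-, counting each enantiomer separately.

An octahedron has six vertices in three trans pairs; every non-trans pair is cis.
Each acac is bidentate and must span two cis positions.
There are 2 geometric isomers: NCS trans; NCS cis (chiral).
One of these lacks any improper symmetry element and so occurs as an enantiomeric pair, giving 2 + 1 = 3 stereoisomers in total.

3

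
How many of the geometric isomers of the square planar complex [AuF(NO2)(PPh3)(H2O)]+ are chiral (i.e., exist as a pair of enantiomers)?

0

A square has two trans pairs of vertices; adjacent vertices are cis.
The distinct arrangements are (3 in all): (F/NO2 trans, H2O/PPh3 trans); (F/PPh3 trans, H2O/NO2 trans); (F/H2O trans, NO2/PPh3 trans).
Each arrangement has an internal mirror plane or centre of symmetry, so none is chiral.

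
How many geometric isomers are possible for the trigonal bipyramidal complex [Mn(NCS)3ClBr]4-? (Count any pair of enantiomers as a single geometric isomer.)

4

In a trigonal bipyramid the two axial positions differ from the three equatorial ones.
The distinct arrangements are (4 in all): Cl axial, Br axial; Cl equatorial, Br axial; Cl axial, Br equatorial; Cl equatorial, Br equatorial.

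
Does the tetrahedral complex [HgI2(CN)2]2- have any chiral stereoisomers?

no

All four vertices of a tetrahedron are equivalent and mutually adjacent, so cis/trans isomerism cannot arise.
Only one geometric arrangement is possible.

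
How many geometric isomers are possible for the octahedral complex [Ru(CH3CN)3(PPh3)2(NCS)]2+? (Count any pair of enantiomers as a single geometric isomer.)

3

An octahedron has six vertices in three trans pairs; every non-trans pair is cis.
Systematic placement gives 3 geometric isomers: CH3CN mer, PPh3 trans; CH3CN mer, PPh3 cis; CH3CN fac, PPh3 cis.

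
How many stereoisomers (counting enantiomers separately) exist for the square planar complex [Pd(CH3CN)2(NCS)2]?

In a square planar complex each vertex has one trans partner and two cis neighbours.
The distinct arrangements are (2 in all): CH3CN cis; CH3CN trans.
Each arrangement has an internal mirror plane or centre of symmetry, so none is chiral.

2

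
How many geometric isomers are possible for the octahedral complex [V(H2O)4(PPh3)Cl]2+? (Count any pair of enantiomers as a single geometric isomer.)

In an octahedral complex each vertex has one trans partner and four cis neighbours.
The distinct arrangements are (2 in all): PPh3 and Cl mutually cis; PPh3 and Cl mutually trans.

2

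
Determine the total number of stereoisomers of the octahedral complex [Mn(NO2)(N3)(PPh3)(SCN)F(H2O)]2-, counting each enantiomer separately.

30

The six octahedral sites form three mutually perpendicular trans pairs.
Placing the ligands in turn and identifying arrangements related by rotation or reflection leaves 15 distinct geometric isomers.
Of these, 15 lack any improper symmetry element and so occur as enantiomeric pairs, giving 15 + 15 = 30 stereoisomers in total.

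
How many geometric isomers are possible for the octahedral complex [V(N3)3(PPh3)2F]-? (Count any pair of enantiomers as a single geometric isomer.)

3

The six octahedral sites form three mutually perpendicular trans pairs.
Working through the distinct placements yields 3 geometric isomers: N3 mer, PPh3 trans; N3 fac, PPh3 cis; N3 mer, PPh3 cis.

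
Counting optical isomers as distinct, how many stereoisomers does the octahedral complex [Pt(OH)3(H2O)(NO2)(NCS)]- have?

5

There are 4 geometric isomers: OH mer (3 arrangements); OH fac (chiral).
One of these lacks any improper symmetry element and so occurs as an enantiomeric pair, giving 4 + 1 = 5 stereoisomers in total.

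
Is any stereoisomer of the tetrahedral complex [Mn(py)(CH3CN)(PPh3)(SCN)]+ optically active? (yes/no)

yes

In a tetrahedral complex all four positions are equivalent and every pair of ligands is adjacent — there is no cis/trans distinction.
Only one geometric arrangement is possible; it has no improper symmetry element, so it exists as a pair of enantiomers (2 stereoisomers).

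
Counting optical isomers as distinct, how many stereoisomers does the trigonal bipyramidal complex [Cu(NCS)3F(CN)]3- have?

4

A trigonal bipyramid has two axial and three equatorial sites, which are chemically inequivalent.
Systematic placement gives 4 geometric isomers: F axial, CN axial; F equatorial, CN axial; F axial, CN equatorial; F equatorial, CN equatorial.
Each arrangement has an internal mirror plane or centre of symmetry, so none is chiral.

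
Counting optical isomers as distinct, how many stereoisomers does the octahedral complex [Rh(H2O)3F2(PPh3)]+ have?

Working through the distinct placements yields 3 geometric isomers: H2O mer, F trans; H2O fac, F cis; H2O mer, F cis.
Each arrangement has an internal mirror plane or centre of symmetry, so none is chiral.

3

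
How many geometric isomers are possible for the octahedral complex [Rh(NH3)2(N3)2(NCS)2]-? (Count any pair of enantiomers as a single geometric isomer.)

The six octahedral sites form three mutually perpendicular trans pairs.
There are 5 geometric isomers: NH3 trans, N3 trans, NCS trans; NH3 cis, N3 trans, NCS cis; NH3 trans, N3 cis, NCS cis; NH3 cis, N3 cis, NCS cis (chiral); NH3 cis, N3 cis, NCS trans.

5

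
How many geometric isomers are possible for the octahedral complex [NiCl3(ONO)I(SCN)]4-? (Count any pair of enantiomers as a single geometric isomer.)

In an octahedral complex each vertex has one trans partner and four cis neighbours.
The distinct arrangements are (4 in all): Cl mer (3 arrangements); Cl fac (chiral).

4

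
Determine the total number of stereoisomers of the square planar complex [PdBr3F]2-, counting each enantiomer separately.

Only one geometric arrangement is possible.

1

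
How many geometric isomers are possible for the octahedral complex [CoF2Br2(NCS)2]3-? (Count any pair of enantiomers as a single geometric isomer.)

The distinct arrangements are (5 in all): F trans, Br trans, NCS trans; F cis, Br trans, NCS cis; F cis, Br cis, NCS trans; F cis, Br cis, NCS cis (chiral); F trans, Br cis, NCS cis.

5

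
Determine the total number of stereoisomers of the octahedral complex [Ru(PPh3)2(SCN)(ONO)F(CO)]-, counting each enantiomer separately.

15

Exhaustive case analysis gives 9 geometric isomers.
Of these, 6 lack any improper symmetry element and so occur as enantiomeric pairs, giving 9 + 6 = 15 stereoisomers in total.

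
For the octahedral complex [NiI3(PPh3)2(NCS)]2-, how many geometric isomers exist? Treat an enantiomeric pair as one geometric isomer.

The six octahedral sites form three mutually perpendicular trans pairs.
The distinct arrangements are (3 in all): I mer, PPh3 trans; I mer, PPh3 cis; I fac, PPh3 cis.

3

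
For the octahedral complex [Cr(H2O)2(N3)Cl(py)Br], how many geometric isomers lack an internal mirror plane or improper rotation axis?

In an octahedral complex each vertex has one trans partner and four cis neighbours.
Systematic enumeration (placing each ligand type in turn and discarding arrangements equivalent by rotation or reflection) gives 9 geometric isomers.
Of these, 6 lack any improper symmetry element and so occur as enantiomeric pairs, giving 9 + 6 = 15 stereoisomers in total.

6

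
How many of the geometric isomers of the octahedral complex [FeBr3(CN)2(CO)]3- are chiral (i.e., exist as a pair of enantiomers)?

0

In an octahedral complex each vertex has one trans partner and four cis neighbours.
Systematic placement gives 3 geometric isomers: Br mer, CN cis; Br mer, CN trans; Br fac, CN cis.
Each arrangement has an internal mirror plane or centre of symmetry, so none is chiral.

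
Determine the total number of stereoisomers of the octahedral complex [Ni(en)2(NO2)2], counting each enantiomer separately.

3

In an octahedral complex each vertex has one trans partner and four cis neighbours.
Each en is bidentate and must span two cis positions.
Systematic placement gives 2 geometric isomers: NO2 trans; NO2 cis (chiral).
One of these lacks any improper symmetry element and so occurs as an enantiomeric pair, giving 2 + 1 = 3 stereoisomers in total.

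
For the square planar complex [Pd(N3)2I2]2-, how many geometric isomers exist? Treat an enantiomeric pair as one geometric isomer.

In a square planar complex each vertex has one trans partner and two cis neighbours.
The distinct arrangements are (2 in all): N3 cis; N3 trans.

2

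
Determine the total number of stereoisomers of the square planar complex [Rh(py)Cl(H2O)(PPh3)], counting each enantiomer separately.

In a square planar complex each vertex has one trans partner and two cis neighbours.
Working through the distinct placements yields 3 geometric isomers: (Cl/PPh3 trans, H2O/py trans); (Cl/py trans, H2O/PPh3 trans); (Cl/H2O trans, PPh3/py trans).
Each arrangement has an internal mirror plane or centre of symmetry, so none is chiral.

3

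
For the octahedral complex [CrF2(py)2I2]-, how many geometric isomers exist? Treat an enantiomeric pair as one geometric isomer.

The six octahedral sites form three mutually perpendicular trans pairs.
Working through the distinct placements yields 5 geometric isomers: F trans, py trans, I trans; F trans, py cis, I cis; F cis, py trans, I cis; F cis, py cis, I cis (chiral); F cis, py cis, I trans.

5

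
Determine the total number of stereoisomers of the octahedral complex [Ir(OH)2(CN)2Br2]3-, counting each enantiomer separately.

6

The distinct arrangements are (5 in all): OH trans, CN trans, Br trans; OH cis, CN cis, Br trans; OH trans, CN cis, Br cis; OH cis, CN cis, Br cis (chiral); OH cis, CN trans, Br cis.
One of these lacks any improper symmetry element and so occurs as an enantiomeric pair, giving 5 + 1 = 6 stereoisomers in total.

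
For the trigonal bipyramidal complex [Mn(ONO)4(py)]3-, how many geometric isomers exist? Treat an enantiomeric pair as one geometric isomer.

2

A trigonal bipyramid has two axial and three equatorial sites, which are chemically inequivalent.
Systematic placement gives 2 geometric isomers: py equatorial; py axial.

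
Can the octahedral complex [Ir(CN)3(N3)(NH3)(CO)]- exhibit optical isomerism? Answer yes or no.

yes

An octahedron has six vertices in three trans pairs; every non-trans pair is cis.
There are 4 geometric isomers: CN mer (3 arrangements); CN fac (chiral).
One of these lacks any improper symmetry element and so occurs as an enantiomeric pair, giving 4 + 1 = 5 stereoisomers in total.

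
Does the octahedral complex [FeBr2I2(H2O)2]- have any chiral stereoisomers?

The six octahedral sites form three mutually perpendicular trans pairs.
Working through the distinct placements yields 5 geometric isomers: Br trans, I trans, H2O trans; Br trans, I cis, H2O cis; Br cis, I trans, H2O cis; Br cis, I cis, H2O cis (chiral); Br cis, I cis, H2O trans.
One of these lacks any improper symmetry element and so occurs as an enantiomeric pair, giving 5 + 1 = 6 stereoisomers in total.

yes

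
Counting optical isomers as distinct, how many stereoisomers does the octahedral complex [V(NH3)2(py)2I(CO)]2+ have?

8

An octahedron has six vertices in three trans pairs; every non-trans pair is cis.
The distinct arrangements are (6 in all): NH3 trans, py trans; NH3 cis, py cis (3 arrangements, 2 chiral); NH3 cis, py trans; NH3 trans, py cis.
Of these, 2 lack any improper symmetry element and so occur as enantiomeric pairs, giving 6 + 2 = 8 stereoisomers in total.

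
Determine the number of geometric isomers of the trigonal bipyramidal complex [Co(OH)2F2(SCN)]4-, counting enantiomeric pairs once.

5

In a trigonal bipyramid the two axial positions differ from the three equatorial ones.
Exhaustive case analysis gives 5 geometric isomers.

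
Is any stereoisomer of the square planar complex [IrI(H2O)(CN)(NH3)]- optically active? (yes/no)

In a square planar complex each vertex has one trans partner and two cis neighbours.
Systematic placement gives 3 geometric isomers: (CN/I trans, H2O/NH3 trans); (CN/NH3 trans, H2O/I trans); (CN/H2O trans, I/NH3 trans).
Each arrangement has an internal mirror plane or centre of symmetry, so none is chiral.

no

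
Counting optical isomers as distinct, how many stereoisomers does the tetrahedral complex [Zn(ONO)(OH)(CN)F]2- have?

2

In a tetrahedral complex all four positions are equivalent and every pair of ligands is adjacent — there is no cis/trans distinction.
Only one geometric arrangement is possible; it has no improper symmetry element, so it exists as a pair of enantiomers (2 stereoisomers).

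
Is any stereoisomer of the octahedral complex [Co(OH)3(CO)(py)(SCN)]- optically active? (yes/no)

The six octahedral sites form three mutually perpendicular trans pairs.
The distinct arrangements are (4 in all): OH mer (3 arrangements); OH fac (chiral).
One of these lacks any improper symmetry element and so occurs as an enantiomeric pair, giving 4 + 1 = 5 stereoisomers in total.

yes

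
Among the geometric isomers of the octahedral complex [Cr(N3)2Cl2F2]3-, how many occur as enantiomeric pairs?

1

The six octahedral sites form three mutually perpendicular trans pairs.
There are 5 geometric isomers: N3 trans, Cl trans, F trans; N3 cis, Cl trans, F cis; N3 trans, Cl cis, F cis; N3 cis, Cl cis, F cis (chiral); N3 cis, Cl cis, F trans.
One of these lacks any improper symmetry element and so occurs as an enantiomeric pair, giving 5 + 1 = 6 stereoisomers in total.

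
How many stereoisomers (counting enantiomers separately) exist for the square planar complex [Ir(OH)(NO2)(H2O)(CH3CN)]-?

A square has two trans pairs of vertices; adjacent vertices are cis.
The distinct arrangements are (3 in all): (CH3CN/NO2 trans, H2O/OH trans); (CH3CN/OH trans, H2O/NO2 trans); (CH3CN/H2O trans, NO2/OH trans).
Each arrangement has an internal mirror plane or centre of symmetry, so none is chiral.

3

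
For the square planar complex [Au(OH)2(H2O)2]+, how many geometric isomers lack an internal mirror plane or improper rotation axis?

0

In a square planar complex each vertex has one trans partner and two cis neighbours.
Systematic placement gives 2 geometric isomers: OH cis; OH trans.
Each arrangement has an internal mirror plane or centre of symmetry, so none is chiral.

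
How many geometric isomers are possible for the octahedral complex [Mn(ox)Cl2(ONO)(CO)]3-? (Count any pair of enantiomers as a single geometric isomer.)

4

The six octahedral sites form three mutually perpendicular trans pairs.
Each ox is bidentate and must span two cis positions.
The distinct arrangements are (4 in all): Cl cis (3 arrangements, 2 chiral); Cl trans.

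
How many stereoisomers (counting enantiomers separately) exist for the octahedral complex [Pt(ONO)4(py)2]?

The distinct arrangements are (2 in all): py trans; py cis.
Each arrangement has an internal mirror plane or centre of symmetry, so none is chiral.

2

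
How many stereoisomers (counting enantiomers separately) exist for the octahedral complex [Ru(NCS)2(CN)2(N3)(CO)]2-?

8

In an octahedral complex each vertex has one trans partner and four cis neighbours.
Systematic placement gives 6 geometric isomers: NCS trans, CN trans; NCS cis, CN trans; NCS trans, CN cis; NCS cis, CN cis (3 arrangements, 2 chiral).
Of these, 2 lack any improper symmetry element and so occur as enantiomeric pairs, giving 6 + 2 = 8 stereoisomers in total.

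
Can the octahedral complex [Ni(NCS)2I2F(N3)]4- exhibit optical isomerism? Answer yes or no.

yes

There are 6 geometric isomers: NCS trans, I cis; NCS cis, I cis (3 arrangements, 2 chiral); NCS trans, I trans; NCS cis, I trans.
Of these, 2 lack any improper symmetry element and so occur as enantiomeric pairs, giving 6 + 2 = 8 stereoisomers in total.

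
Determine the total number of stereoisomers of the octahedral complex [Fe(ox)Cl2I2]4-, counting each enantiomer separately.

Each ox is bidentate and must span two cis positions.
The distinct arrangements are (3 in all): Cl trans, I cis; Cl cis, I cis (chiral); Cl cis, I trans.
One of these lacks any improper symmetry element and so occurs as an enantiomeric pair, giving 3 + 1 = 4 stereoisomers in total.

4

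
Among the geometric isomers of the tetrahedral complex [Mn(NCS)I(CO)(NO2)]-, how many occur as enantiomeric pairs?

All four vertices of a tetrahedron are equivalent and mutually adjacent, so cis/trans isomerism cannot arise.
Only one geometric arrangement is possible; it has no improper symmetry element, so it exists as a pair of enantiomers (2 stereoisomers).

1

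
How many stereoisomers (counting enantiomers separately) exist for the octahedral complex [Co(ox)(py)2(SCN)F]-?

6

The six octahedral sites form three mutually perpendicular trans pairs.
Each ox is bidentate and must span two cis positions.
Working through the distinct placements yields 4 geometric isomers: py cis (3 arrangements, 2 chiral); py trans.
Of these, 2 lack any improper symmetry element and so occur as enantiomeric pairs, giving 4 + 2 = 6 stereoisomers in total.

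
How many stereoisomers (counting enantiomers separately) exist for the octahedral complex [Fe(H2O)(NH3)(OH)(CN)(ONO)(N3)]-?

30

In an octahedral complex each vertex has one trans partner and four cis neighbours.
Systematic enumeration (placing each ligand type in turn and discarding arrangements equivalent by rotation or reflection) gives 15 geometric isomers.
Of these, 15 lack any improper symmetry element and so occur as enantiomeric pairs, giving 15 + 15 = 30 stereoisomers in total.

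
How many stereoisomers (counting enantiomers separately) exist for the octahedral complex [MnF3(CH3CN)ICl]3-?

5

In an octahedral complex each vertex has one trans partner and four cis neighbours.
There are 4 geometric isomers: F mer (3 arrangements); F fac (chiral).
One of these lacks any improper symmetry element and so occurs as an enantiomeric pair, giving 4 + 1 = 5 stereoisomers in total.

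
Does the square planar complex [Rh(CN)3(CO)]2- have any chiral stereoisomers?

A square has two trans pairs of vertices; adjacent vertices are cis.
Only one geometric arrangement is possible.

no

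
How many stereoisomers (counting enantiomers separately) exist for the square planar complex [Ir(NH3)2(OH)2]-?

2

The distinct arrangements are (2 in all): NH3 cis; NH3 trans.
Each arrangement has an internal mirror plane or centre of symmetry, so none is chiral.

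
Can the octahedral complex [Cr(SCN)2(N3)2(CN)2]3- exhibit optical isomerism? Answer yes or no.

yes

Systematic placement gives 5 geometric isomers: SCN trans, N3 trans, CN trans; SCN cis, N3 cis, CN trans; SCN trans, N3 cis, CN cis; SCN cis, N3 cis, CN cis (chiral); SCN cis, N3 trans, CN cis.
One of these lacks any improper symmetry element and so occurs as an enantiomeric pair, giving 5 + 1 = 6 stereoisomers in total.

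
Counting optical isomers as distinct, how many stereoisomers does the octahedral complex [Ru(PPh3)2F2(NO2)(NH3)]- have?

8

The six octahedral sites form three mutually perpendicular trans pairs.
Systematic placement gives 6 geometric isomers: PPh3 trans, F trans; PPh3 cis, F trans; PPh3 trans, F cis; PPh3 cis, F cis (3 arrangements, 2 chiral).
Of these, 2 lack any improper symmetry element and so occur as enantiomeric pairs, giving 6 + 2 = 8 stereoisomers in total.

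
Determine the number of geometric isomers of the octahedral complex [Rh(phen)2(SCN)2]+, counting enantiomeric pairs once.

2

Each phen is bidentate and must span two cis positions.
There are 2 geometric isomers: SCN trans; SCN cis (chiral).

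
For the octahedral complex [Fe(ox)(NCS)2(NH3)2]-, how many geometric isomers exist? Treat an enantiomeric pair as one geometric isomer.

3

An octahedron has six vertices in three trans pairs; every non-trans pair is cis.
Each ox is bidentate and must span two cis positions.
There are 3 geometric isomers: NCS trans, NH3 cis; NCS cis, NH3 cis (chiral); NCS cis, NH3 trans.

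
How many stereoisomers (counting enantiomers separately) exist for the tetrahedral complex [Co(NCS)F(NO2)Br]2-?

In a tetrahedral complex all four positions are equivalent and every pair of ligands is adjacent — there is no cis/trans distinction.
Only one geometric arrangement is possible; it has no improper symmetry element, so it exists as a pair of enantiomers (2 stereoisomers).

2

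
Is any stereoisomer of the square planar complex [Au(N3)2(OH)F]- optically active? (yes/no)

no

In a square planar complex each vertex has one trans partner and two cis neighbours.
The distinct arrangements are (2 in all): N3 cis; N3 trans.
Each arrangement has an internal mirror plane or centre of symmetry, so none is chiral.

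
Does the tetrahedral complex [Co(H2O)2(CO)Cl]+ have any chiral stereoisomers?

Only one geometric arrangement is possible.

no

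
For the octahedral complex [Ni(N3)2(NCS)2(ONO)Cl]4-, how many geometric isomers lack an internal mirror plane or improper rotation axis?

The six octahedral sites form three mutually perpendicular trans pairs.
There are 6 geometric isomers: N3 cis, NCS cis (3 arrangements, 2 chiral); N3 cis, NCS trans; N3 trans, NCS cis; N3 trans, NCS trans.
Of these, 2 lack any improper symmetry element and so occur as enantiomeric pairs, giving 6 + 2 = 8 stereoisomers in total.

2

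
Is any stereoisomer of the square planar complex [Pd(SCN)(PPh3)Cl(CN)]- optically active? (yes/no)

no

In a square planar complex each vertex has one trans partner and two cis neighbours.
Systematic placement gives 3 geometric isomers: (CN/PPh3 trans, Cl/SCN trans); (CN/SCN trans, Cl/PPh3 trans); (CN/Cl trans, PPh3/SCN trans).
Each arrangement has an internal mirror plane or centre of symmetry, so none is chiral.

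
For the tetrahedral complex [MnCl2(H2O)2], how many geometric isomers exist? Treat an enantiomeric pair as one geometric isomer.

1

All four vertices of a tetrahedron are equivalent and mutually adjacent, so cis/trans isomerism cannot arise.
Only one geometric arrangement is possible.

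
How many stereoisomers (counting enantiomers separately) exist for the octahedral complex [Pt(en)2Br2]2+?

In an octahedral complex each vertex has one trans partner and four cis neighbours.
Each en is bidentate and must span two cis positions.
Working through the distinct placements yields 2 geometric isomers: Br trans; Br cis (chiral).
One of these lacks any improper symmetry element and so occurs as an enantiomeric pair, giving 2 + 1 = 3 stereoisomers in total.

3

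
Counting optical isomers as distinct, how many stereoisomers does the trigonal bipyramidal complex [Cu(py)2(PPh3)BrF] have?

10

Exhaustive case analysis gives 7 geometric isomers.
Of these, 3 lack any improper symmetry element and so occur as enantiomeric pairs, giving 7 + 3 = 10 stereoisomers in total.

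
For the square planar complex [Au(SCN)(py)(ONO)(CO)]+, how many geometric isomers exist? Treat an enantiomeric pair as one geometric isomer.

3

The distinct arrangements are (3 in all): (CO/SCN trans, ONO/py trans); (CO/py trans, ONO/SCN trans); (CO/ONO trans, SCN/py trans).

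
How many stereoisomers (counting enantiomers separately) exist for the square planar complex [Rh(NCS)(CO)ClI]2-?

In a square planar complex each vertex has one trans partner and two cis neighbours.
The distinct arrangements are (3 in all): (CO/I trans, Cl/NCS trans); (CO/NCS trans, Cl/I trans); (CO/Cl trans, I/NCS trans).
Each arrangement has an internal mirror plane or centre of symmetry, so none is chiral.

3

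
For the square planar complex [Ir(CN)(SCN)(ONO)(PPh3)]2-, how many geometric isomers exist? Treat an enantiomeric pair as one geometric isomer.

3

In a square planar complex each vertex has one trans partner and two cis neighbours.
The distinct arrangements are (3 in all): (CN/PPh3 trans, ONO/SCN trans); (CN/SCN trans, ONO/PPh3 trans); (CN/ONO trans, PPh3/SCN trans).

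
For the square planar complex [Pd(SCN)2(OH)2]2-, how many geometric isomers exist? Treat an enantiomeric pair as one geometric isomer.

2

The distinct arrangements are (2 in all): SCN cis; SCN trans.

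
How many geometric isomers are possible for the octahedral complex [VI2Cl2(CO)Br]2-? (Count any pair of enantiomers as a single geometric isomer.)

In an octahedral complex each vertex has one trans partner and four cis neighbours.
Working through the distinct placements yields 6 geometric isomers: I trans, Cl trans; I cis, Cl cis (3 arrangements, 2 chiral); I trans, Cl cis; I cis, Cl trans.

6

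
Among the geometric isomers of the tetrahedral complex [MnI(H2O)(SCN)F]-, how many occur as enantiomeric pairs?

In a tetrahedral complex all four positions are equivalent and every pair of ligands is adjacent — there is no cis/trans distinction.
Only one geometric arrangement is possible; it has no improper symmetry element, so it exists as a pair of enantiomers (2 stereoisomers).

1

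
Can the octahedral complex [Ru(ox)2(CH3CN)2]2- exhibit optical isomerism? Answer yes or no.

Each ox is bidentate and must span two cis positions.
Working through the distinct placements yields 2 geometric isomers: CH3CN trans; CH3CN cis (chiral).
One of these lacks any improper symmetry element and so occurs as an enantiomeric pair, giving 2 + 1 = 3 stereoisomers in total.

yes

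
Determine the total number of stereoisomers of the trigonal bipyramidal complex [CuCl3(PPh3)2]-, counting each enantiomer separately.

A trigonal bipyramid has two axial and three equatorial sites, which are chemically inequivalent.
The distinct arrangements are (3 in all): PPh3 both equatorial; PPh3 one axial, one equatorial; PPh3 both axial.
Each arrangement has an internal mirror plane or centre of symmetry, so none is chiral.

3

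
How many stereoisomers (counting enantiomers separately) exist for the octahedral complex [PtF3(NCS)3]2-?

2

An octahedron has six vertices in three trans pairs; every non-trans pair is cis.
Systematic placement gives 2 geometric isomers: F mer; F fac.
Each arrangement has an internal mirror plane or centre of symmetry, so none is chiral.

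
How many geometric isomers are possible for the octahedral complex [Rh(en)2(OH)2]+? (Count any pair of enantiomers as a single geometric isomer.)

2

The six octahedral sites form three mutually perpendicular trans pairs.
Each en is bidentate and must span two cis positions.
The distinct arrangements are (2 in all): OH trans; OH cis (chiral).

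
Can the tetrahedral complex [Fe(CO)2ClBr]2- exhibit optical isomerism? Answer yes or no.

no

All four vertices of a tetrahedron are equivalent and mutually adjacent, so cis/trans isomerism cannot arise.
Only one geometric arrangement is possible.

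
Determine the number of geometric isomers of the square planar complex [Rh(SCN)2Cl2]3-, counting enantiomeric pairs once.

A square has two trans pairs of vertices; adjacent vertices are cis.
Working through the distinct placements yields 2 geometric isomers: SCN cis; SCN trans.

2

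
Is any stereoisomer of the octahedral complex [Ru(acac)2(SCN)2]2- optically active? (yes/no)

The six octahedral sites form three mutually perpendicular trans pairs.
Each acac is bidentate and must span two cis positions.
There are 2 geometric isomers: SCN trans; SCN cis (chiral).
One of these lacks any improper symmetry element and so occurs as an enantiomeric pair, giving 2 + 1 = 3 stereoisomers in total.

yes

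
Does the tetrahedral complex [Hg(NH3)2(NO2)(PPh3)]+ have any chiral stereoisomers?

no

All four vertices of a tetrahedron are equivalent and mutually adjacent, so cis/trans isomerism cannot arise.
Only one geometric arrangement is possible.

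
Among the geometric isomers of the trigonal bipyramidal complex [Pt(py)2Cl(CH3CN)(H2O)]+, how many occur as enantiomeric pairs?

3

Systematic enumeration (placing each ligand type in turn and discarding arrangements equivalent by rotation or reflection) gives 7 geometric isomers.
Of these, 3 lack any improper symmetry element and so occur as enantiomeric pairs, giving 7 + 3 = 10 stereoisomers in total.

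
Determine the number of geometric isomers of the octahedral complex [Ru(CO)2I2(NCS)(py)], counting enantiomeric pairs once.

In an octahedral complex each vertex has one trans partner and four cis neighbours.
The distinct arrangements are (6 in all): CO trans, I trans; CO trans, I cis; CO cis, I cis (3 arrangements, 2 chiral); CO cis, I trans.

6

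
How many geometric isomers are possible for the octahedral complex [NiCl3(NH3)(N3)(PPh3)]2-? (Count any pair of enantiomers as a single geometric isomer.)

4

An octahedron has six vertices in three trans pairs; every non-trans pair is cis.
Working through the distinct placements yields 4 geometric isomers: Cl mer (3 arrangements); Cl fac (chiral).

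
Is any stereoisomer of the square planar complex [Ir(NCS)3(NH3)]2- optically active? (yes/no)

A square has two trans pairs of vertices; adjacent vertices are cis.
Only one geometric arrangement is possible.

no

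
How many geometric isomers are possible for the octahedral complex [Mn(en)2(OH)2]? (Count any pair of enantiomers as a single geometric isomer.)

2

In an octahedral complex each vertex has one trans partner and four cis neighbours.
Each en is bidentate and must span two cis positions.
Working through the distinct placements yields 2 geometric isomers: OH trans; OH cis (chiral).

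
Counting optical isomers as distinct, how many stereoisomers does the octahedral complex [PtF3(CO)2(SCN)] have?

3

The six octahedral sites form three mutually perpendicular trans pairs.
Working through the distinct placements yields 3 geometric isomers: F mer, CO trans; F fac, CO cis; F mer, CO cis.
Each arrangement has an internal mirror plane or centre of symmetry, so none is chiral.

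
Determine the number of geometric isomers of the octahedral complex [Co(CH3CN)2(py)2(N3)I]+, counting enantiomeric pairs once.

The six octahedral sites form three mutually perpendicular trans pairs.
Systematic placement gives 6 geometric isomers: CH3CN trans, py trans; CH3CN trans, py cis; CH3CN cis, py trans; CH3CN cis, py cis (3 arrangements, 2 chiral).

6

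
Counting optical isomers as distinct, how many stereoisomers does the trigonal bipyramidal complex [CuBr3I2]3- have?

3

The distinct arrangements are (3 in all): I both equatorial; I one axial, one equatorial; I both axial.
Each arrangement has an internal mirror plane or centre of symmetry, so none is chiral.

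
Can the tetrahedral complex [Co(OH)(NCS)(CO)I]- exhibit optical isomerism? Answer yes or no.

yes

In a tetrahedral complex all four positions are equivalent and every pair of ligands is adjacent — there is no cis/trans distinction.
Only one geometric arrangement is possible; it has no improper symmetry element, so it exists as a pair of enantiomers (2 stereoisomers).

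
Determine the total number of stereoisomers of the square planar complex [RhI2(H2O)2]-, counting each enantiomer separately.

2

A square has two trans pairs of vertices; adjacent vertices are cis.
Working through the distinct placements yields 2 geometric isomers: I cis; I trans.
Each arrangement has an internal mirror plane or centre of symmetry, so none is chiral.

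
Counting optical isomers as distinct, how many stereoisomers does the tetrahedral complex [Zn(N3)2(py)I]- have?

1

In a tetrahedral complex all four positions are equivalent and every pair of ligands is adjacent — there is no cis/trans distinction.
Only one geometric arrangement is possible.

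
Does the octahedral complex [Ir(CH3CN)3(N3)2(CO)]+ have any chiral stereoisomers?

no

The six octahedral sites form three mutually perpendicular trans pairs.
Systematic placement gives 3 geometric isomers: CH3CN mer, N3 trans; CH3CN mer, N3 cis; CH3CN fac, N3 cis.
Each arrangement has an internal mirror plane or centre of symmetry, so none is chiral.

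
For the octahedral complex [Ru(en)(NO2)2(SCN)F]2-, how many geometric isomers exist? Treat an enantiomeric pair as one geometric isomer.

4

An octahedron has six vertices in three trans pairs; every non-trans pair is cis.
Each en is bidentate and must span two cis positions.
Systematic placement gives 4 geometric isomers: NO2 cis (3 arrangements, 2 chiral); NO2 trans.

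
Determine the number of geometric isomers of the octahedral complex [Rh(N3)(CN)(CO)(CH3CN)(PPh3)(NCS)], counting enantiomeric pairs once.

15

In an octahedral complex each vertex has one trans partner and four cis neighbours.
Exhaustive case analysis gives 15 geometric isomers.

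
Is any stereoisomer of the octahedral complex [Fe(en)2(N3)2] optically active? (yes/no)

The six octahedral sites form three mutually perpendicular trans pairs.
Each en is bidentate and must span two cis positions.
There are 2 geometric isomers: N3 trans; N3 cis (chiral).
One of these lacks any improper symmetry element and so occurs as an enantiomeric pair, giving 2 + 1 = 3 stereoisomers in total.

yes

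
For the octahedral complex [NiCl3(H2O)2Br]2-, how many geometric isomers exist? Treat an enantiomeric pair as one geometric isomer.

3

Working through the distinct placements yields 3 geometric isomers: Cl mer, H2O trans; Cl fac, H2O cis; Cl mer, H2O cis.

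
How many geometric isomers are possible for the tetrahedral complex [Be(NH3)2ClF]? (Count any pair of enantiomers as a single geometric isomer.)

1

All four vertices of a tetrahedron are equivalent and mutually adjacent, so cis/trans isomerism cannot arise.
Only one geometric arrangement is possible.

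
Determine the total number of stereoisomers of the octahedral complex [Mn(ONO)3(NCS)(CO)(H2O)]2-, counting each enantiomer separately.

5

Systematic placement gives 4 geometric isomers: ONO mer (3 arrangements); ONO fac (chiral).
One of these lacks any improper symmetry element and so occurs as an enantiomeric pair, giving 4 + 1 = 5 stereoisomers in total.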